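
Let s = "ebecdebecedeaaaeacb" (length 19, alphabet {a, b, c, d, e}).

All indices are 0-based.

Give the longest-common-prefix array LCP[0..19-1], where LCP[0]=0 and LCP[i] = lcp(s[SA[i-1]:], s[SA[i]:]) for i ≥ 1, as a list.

[0, 2, 1, 1, 0, 1, 3, 0, 1, 1, 0, 2, 0, 2, 1, 4, 1, 2, 1]

rank | idx | suffix
   0 |  12 | aaaeacb
   1 |  13 | aaeacb
   2 |  16 | acb
   3 |  14 | aeacb
   4 |  18 | b
   5 |   1 | becdebecedeaaaeacb
   6 |   6 | becedeaaaeacb
   7 |  17 | cb
   8 |   3 | cdebecedeaaaeacb
   9 |   8 | cedeaaaeacb
  10 |  10 | deaaaeacb
  11 |   4 | debecedeaaaeacb
  12 |  11 | eaaaeacb
  13 |  15 | eacb
  14 |   0 | ebecdebecedeaaaeacb
  15 |   5 | ebecedeaaaeacb
  16 |   2 | ecdebecedeaaaeacb
  17 |   7 | ecedeaaaeacb
  18 |   9 | edeaaaeacb

SA = [12, 13, 16, 14, 18, 1, 6, 17, 3, 8, 10, 4, 11, 15, 0, 5, 2, 7, 9]
[i] adj suffixes → lcp
  [1] 12/13 → 2 ('aa')
  [2] 13/16 → 1 ('a')
  [3] 16/14 → 1 ('a')
  [4] 14/18 → 0 ('')
  [5] 18/1 → 1 ('b')
  [6] 1/6 → 3 ('bec')
  [7] 6/17 → 0 ('')
  [8] 17/3 → 1 ('c')
  [9] 3/8 → 1 ('c')
  [10] 8/10 → 0 ('')
  [11] 10/4 → 2 ('de')
  [12] 4/11 → 0 ('')
  [13] 11/15 → 2 ('ea')
  [14] 15/0 → 1 ('e')
  [15] 0/5 → 4 ('ebec')
  [16] 5/2 → 1 ('e')
  [17] 2/7 → 2 ('ec')
  [18] 7/9 → 1 ('e')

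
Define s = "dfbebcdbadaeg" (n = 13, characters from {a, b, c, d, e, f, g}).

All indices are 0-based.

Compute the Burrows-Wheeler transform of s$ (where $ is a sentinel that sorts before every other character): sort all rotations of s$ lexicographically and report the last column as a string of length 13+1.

rank  rotation        last
    0  $dfbebcdbadaeg  g
    1  adaeg$dfbebcdb  b
    2  aeg$dfbebcdbad  d
    3  badaeg$dfbebcd  d
    4  bcdbadaeg$dfbe  e
    5  bebcdbadaeg$df  f
    6  cdbadaeg$dfbeb  b
    7  daeg$dfbebcdba  a
    8  dbadaeg$dfbebc  c
    9  dfbebcdbadaeg$  $
   10  ebcdbadaeg$dfb  b
   11  eg$dfbebcdbada  a
   12  fbebcdbadaeg$d  d
   13  g$dfbebcdbadae  e

gbddefbac$bade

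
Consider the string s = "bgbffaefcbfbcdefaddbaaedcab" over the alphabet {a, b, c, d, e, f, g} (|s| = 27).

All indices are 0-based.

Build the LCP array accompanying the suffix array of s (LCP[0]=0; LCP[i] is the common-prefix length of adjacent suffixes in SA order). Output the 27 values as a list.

rank | idx | suffix
   0 |  20 | aaedcab
   1 |  25 | ab
   2 |  16 | addbaaedcab
   3 |  21 | aedcab
   4 |   5 | aefcbfbcdefaddbaaedcab
   5 |  26 | b
   6 |  19 | baaedcab
   7 |  11 | bcdefaddbaaedcab
   8 |   9 | bfbcdefaddbaaedcab
   9 |   2 | bffaefcbfbcdefaddbaaedcab
  10 |   0 | bgbffaefcbfbcdefaddbaaedcab
  11 |  24 | cab
  12 |   8 | cbfbcdefaddbaaedcab
  13 |  12 | cdefaddbaaedcab
  14 |  18 | dbaaedcab
  15 |  23 | dcab
  16 |  17 | ddbaaedcab
  17 |  13 | defaddbaaedcab
  18 |  22 | edcab
  19 |  14 | efaddbaaedcab
  20 |   6 | efcbfbcdefaddbaaedcab
  21 |  15 | faddbaaedcab
  22 |   4 | faefcbfbcdefaddbaaedcab
  23 |  10 | fbcdefaddbaaedcab
  24 |   7 | fcbfbcdefaddbaaedcab
  25 |   3 | ffaefcbfbcdefaddbaaedcab
  26 |   1 | gbffaefcbfbcdefaddbaaedcab

SA = [20, 25, 16, 21, 5, 26, 19, 11, 9, 2, 0, 24, 8, 12, 18, 23, 17, 13, 22, 14, 6, 15, 4, 10, 7, 3, 1]
[i] adj suffixes → lcp
  [1] 20/25 → 1 ('a')
  [2] 25/16 → 1 ('a')
  [3] 16/21 → 1 ('a')
  [4] 21/5 → 2 ('ae')
  [5] 5/26 → 0 ('')
  [6] 26/19 → 1 ('b')
  [7] 19/11 → 1 ('b')
  [8] 11/9 → 1 ('b')
  [9] 9/2 → 2 ('bf')
  [10] 2/0 → 1 ('b')
  [11] 0/24 → 0 ('')
  [12] 24/8 → 1 ('c')
  [13] 8/12 → 1 ('c')
  [14] 12/18 → 0 ('')
  [15] 18/23 → 1 ('d')
  [16] 23/17 → 1 ('d')
  [17] 17/13 → 1 ('d')
  [18] 13/22 → 0 ('')
  [19] 22/14 → 1 ('e')
  [20] 14/6 → 2 ('ef')
  [21] 6/15 → 0 ('')
  [22] 15/4 → 2 ('fa')
  [23] 4/10 → 1 ('f')
  [24] 10/7 → 1 ('f')
  [25] 7/3 → 1 ('f')
  [26] 3/1 → 0 ('')

[0, 1, 1, 1, 2, 0, 1, 1, 1, 2, 1, 0, 1, 1, 0, 1, 1, 1, 0, 1, 2, 0, 2, 1, 1, 1, 0]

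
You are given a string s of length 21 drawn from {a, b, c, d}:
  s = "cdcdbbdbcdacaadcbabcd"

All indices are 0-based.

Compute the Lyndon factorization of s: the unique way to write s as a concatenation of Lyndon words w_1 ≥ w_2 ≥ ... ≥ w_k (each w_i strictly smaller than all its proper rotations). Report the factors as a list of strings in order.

["cd", "cd", "bbdbcd", "ac", "aadcbabcd"]

emit factor 1: 'cd' (i=0, period=2)
emit factor 2: 'cd' (i=2, period=2)
emit factor 3: 'bbdbcd' (i=4, period=6)
emit factor 4: 'ac' (i=10, period=2)
emit factor 5: 'aadcbabcd' (i=12, period=9)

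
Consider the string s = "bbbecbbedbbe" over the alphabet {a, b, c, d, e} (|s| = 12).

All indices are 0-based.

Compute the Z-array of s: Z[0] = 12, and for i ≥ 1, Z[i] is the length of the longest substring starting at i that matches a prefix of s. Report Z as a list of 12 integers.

Z[0]=12
i=1: i≥r, start 0; Z[1]=2 extend→box=[1,3)
i=2: min(r-i=1, Z[1]=2)=1; Z[2]=1
i=3: i≥r, start 0; Z[3]=0
i=4: i≥r, start 0; Z[4]=0
i=5: i≥r, start 0; Z[5]=2 extend→box=[5,7)
i=6: min(r-i=1, Z[1]=2)=1; Z[6]=1
i=7: i≥r, start 0; Z[7]=0
i=8: i≥r, start 0; Z[8]=0
i=9: i≥r, start 0; Z[9]=2 extend→box=[9,11)
i=10: min(r-i=1, Z[1]=2)=1; Z[10]=1
i=11: i≥r, start 0; Z[11]=0

[12, 2, 1, 0, 0, 2, 1, 0, 0, 2, 1, 0]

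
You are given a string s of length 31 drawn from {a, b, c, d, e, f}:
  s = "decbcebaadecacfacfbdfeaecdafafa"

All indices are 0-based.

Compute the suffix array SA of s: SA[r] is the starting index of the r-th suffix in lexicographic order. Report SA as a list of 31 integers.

rank | idx | suffix
   0 |  30 | a
   1 |   7 | aadecacfacfbdfeaecdafafa
   2 |  12 | acfacfbdfeaecdafafa
   3 |  15 | acfbdfeaecdafafa
   4 |   8 | adecacfacfbdfeaecdafafa
   5 |  22 | aecdafafa
   6 |  28 | afa
   7 |  26 | afafa
   8 |   6 | baadecacfacfbdfeaecdafafa
   9 |   3 | bcebaadecacfacfbdfeaecdafafa
  10 |  18 | bdfeaecdafafa
  11 |  11 | cacfacfbdfeaecdafafa
  12 |   2 | cbcebaadecacfacfbdfeaecdafafa
  13 |  24 | cdafafa
  14 |   4 | cebaadecacfacfbdfeaecdafafa
  15 |  13 | cfacfbdfeaecdafafa
  16 |  16 | cfbdfeaecdafafa
  17 |  25 | dafafa
  18 |   9 | decacfacfbdfeaecdafafa
  19 |   0 | decbcebaadecacfacfbdfeaecdafafa
  20 |  19 | dfeaecdafafa
  21 |  21 | eaecdafafa
  22 |   5 | ebaadecacfacfbdfeaecdafafa
  23 |  10 | ecacfacfbdfeaecdafafa
  24 |   1 | ecbcebaadecacfacfbdfeaecdafafa
  25 |  23 | ecdafafa
  26 |  29 | fa
  27 |  14 | facfbdfeaecdafafa
  28 |  27 | fafa
  29 |  17 | fbdfeaecdafafa
  30 |  20 | feaecdafafa

[30, 7, 12, 15, 8, 22, 28, 26, 6, 3, 18, 11, 2, 24, 4, 13, 16, 25, 9, 0, 19, 21, 5, 10, 1, 23, 29, 14, 27, 17, 20]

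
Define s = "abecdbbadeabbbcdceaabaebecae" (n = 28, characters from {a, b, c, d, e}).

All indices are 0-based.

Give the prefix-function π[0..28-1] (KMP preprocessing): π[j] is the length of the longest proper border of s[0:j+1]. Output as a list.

[0, 0, 0, 0, 0, 0, 0, 1, 0, 0, 1, 2, 0, 0, 0, 0, 0, 0, 1, 1, 2, 1, 0, 0, 0, 0, 1, 0]

π[0] = 0
j=1 s[j]='b': π[1]=0 (border '')
j=2 s[j]='e': π[2]=0 (border '')
j=3 s[j]='c': π[3]=0 (border '')
j=4 s[j]='d': π[4]=0 (border '')
j=5 s[j]='b': π[5]=0 (border '')
j=6 s[j]='b': π[6]=0 (border '')
j=7 s[j]='a': π[7]=1 (border 'a')
j=8 s[j]='d': k: 1→0; π[8]=0 (border '')
j=9 s[j]='e': π[9]=0 (border '')
j=10 s[j]='a': π[10]=1 (border 'a')
j=11 s[j]='b': π[11]=2 (border 'ab')
j=12 s[j]='b': k: 2→0; π[12]=0 (border '')
j=13 s[j]='b': π[13]=0 (border '')
j=14 s[j]='c': π[14]=0 (border '')
j=15 s[j]='d': π[15]=0 (border '')
j=16 s[j]='c': π[16]=0 (border '')
j=17 s[j]='e': π[17]=0 (border '')
j=18 s[j]='a': π[18]=1 (border 'a')
j=19 s[j]='a': k: 1→0; π[19]=1 (border 'a')
j=20 s[j]='b': π[20]=2 (border 'ab')
j=21 s[j]='a': k: 2→0; π[21]=1 (border 'a')
j=22 s[j]='e': k: 1→0; π[22]=0 (border '')
j=23 s[j]='b': π[23]=0 (border '')
j=24 s[j]='e': π[24]=0 (border '')
j=25 s[j]='c': π[25]=0 (border '')
j=26 s[j]='a': π[26]=1 (border 'a')
j=27 s[j]='e': k: 1→0; π[27]=0 (border '')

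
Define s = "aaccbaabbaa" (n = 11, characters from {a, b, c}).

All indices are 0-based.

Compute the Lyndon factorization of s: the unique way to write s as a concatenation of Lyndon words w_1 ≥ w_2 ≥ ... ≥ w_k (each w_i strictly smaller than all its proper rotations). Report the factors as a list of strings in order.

["aaccb", "aabb", "a", "a"]

emit factor 1: 'aaccb' (i=0, period=5)
emit factor 2: 'aabb' (i=5, period=4)
emit factor 3: 'a' (i=9, period=1)
emit factor 4: 'a' (i=10, period=1)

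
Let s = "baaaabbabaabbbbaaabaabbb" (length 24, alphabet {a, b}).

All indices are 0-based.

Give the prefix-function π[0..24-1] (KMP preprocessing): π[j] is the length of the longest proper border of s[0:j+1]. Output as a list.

π[0] = 0
j=1 s[j]='a': π[1]=0 (border '')
j=2 s[j]='a': π[2]=0 (border '')
j=3 s[j]='a': π[3]=0 (border '')
j=4 s[j]='a': π[4]=0 (border '')
j=5 s[j]='b': π[5]=1 (border 'b')
j=6 s[j]='b': k: 1→0; π[6]=1 (border 'b')
j=7 s[j]='a': π[7]=2 (border 'ba')
j=8 s[j]='b': k: 2→0; π[8]=1 (border 'b')
j=9 s[j]='a': π[9]=2 (border 'ba')
j=10 s[j]='a': π[10]=3 (border 'baa')
j=11 s[j]='b': k: 3→0; π[11]=1 (border 'b')
j=12 s[j]='b': k: 1→0; π[12]=1 (border 'b')
j=13 s[j]='b': k: 1→0; π[13]=1 (border 'b')
j=14 s[j]='b': k: 1→0; π[14]=1 (border 'b')
j=15 s[j]='a': π[15]=2 (border 'ba')
j=16 s[j]='a': π[16]=3 (border 'baa')
j=17 s[j]='a': π[17]=4 (border 'baaa')
j=18 s[j]='b': k: 4→0; π[18]=1 (border 'b')
j=19 s[j]='a': π[19]=2 (border 'ba')
j=20 s[j]='a': π[20]=3 (border 'baa')
j=21 s[j]='b': k: 3→0; π[21]=1 (border 'b')
j=22 s[j]='b': k: 1→0; π[22]=1 (border 'b')
j=23 s[j]='b': k: 1→0; π[23]=1 (border 'b')

[0, 0, 0, 0, 0, 1, 1, 2, 1, 2, 3, 1, 1, 1, 1, 2, 3, 4, 1, 2, 3, 1, 1, 1]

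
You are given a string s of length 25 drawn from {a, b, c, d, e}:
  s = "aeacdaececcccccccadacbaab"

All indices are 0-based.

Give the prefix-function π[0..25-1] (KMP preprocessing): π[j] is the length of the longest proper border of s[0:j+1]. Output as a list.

π[0] = 0
j=1 s[j]='e': π[1]=0 (border '')
j=2 s[j]='a': π[2]=1 (border 'a')
j=3 s[j]='c': k: 1→0; π[3]=0 (border '')
j=4 s[j]='d': π[4]=0 (border '')
j=5 s[j]='a': π[5]=1 (border 'a')
j=6 s[j]='e': π[6]=2 (border 'ae')
j=7 s[j]='c': k: 2→0; π[7]=0 (border '')
j=8 s[j]='e': π[8]=0 (border '')
j=9 s[j]='c': π[9]=0 (border '')
j=10 s[j]='c': π[10]=0 (border '')
j=11 s[j]='c': π[11]=0 (border '')
j=12 s[j]='c': π[12]=0 (border '')
j=13 s[j]='c': π[13]=0 (border '')
j=14 s[j]='c': π[14]=0 (border '')
j=15 s[j]='c': π[15]=0 (border '')
j=16 s[j]='c': π[16]=0 (border '')
j=17 s[j]='a': π[17]=1 (border 'a')
j=18 s[j]='d': k: 1→0; π[18]=0 (border '')
j=19 s[j]='a': π[19]=1 (border 'a')
j=20 s[j]='c': k: 1→0; π[20]=0 (border '')
j=21 s[j]='b': π[21]=0 (border '')
j=22 s[j]='a': π[22]=1 (border 'a')
j=23 s[j]='a': k: 1→0; π[23]=1 (border 'a')
j=24 s[j]='b': k: 1→0; π[24]=0 (border '')

[0, 0, 1, 0, 0, 1, 2, 0, 0, 0, 0, 0, 0, 0, 0, 0, 0, 1, 0, 1, 0, 0, 1, 1, 0]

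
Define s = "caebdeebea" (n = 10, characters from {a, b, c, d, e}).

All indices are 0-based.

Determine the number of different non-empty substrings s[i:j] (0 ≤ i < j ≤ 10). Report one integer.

sorted suffixes:
  #0 SA[0]=9  'a'
  #1 SA[1]=1  'aebdeebea'
  #2 SA[2]=3  'bdeebea'
  #3 SA[3]=7  'bea'
  #4 SA[4]=0  'caebdeebea'
  #5 SA[5]=4  'deebea'
  #6 SA[6]=8  'ea'
  #7 SA[7]=2  'ebdeebea'
  #8 SA[8]=6  'ebea'
  #9 SA[9]=5  'eebea'

SA = [9, 1, 3, 7, 0, 4, 8, 2, 6, 5]
[i] adj suffixes → lcp
  [1] 9/1 → 1 ('a')
  [2] 1/3 → 0 ('')
  [3] 3/7 → 1 ('b')
  [4] 7/0 → 0 ('')
  [5] 0/4 → 0 ('')
  [6] 4/8 → 0 ('')
  [7] 8/2 → 1 ('e')
  [8] 2/6 → 2 ('eb')
  [9] 6/5 → 1 ('e')

n(n+1)/2 = 10·11/2 = 55
Σ LCP = 0 + 1 + 0 + 1 + 0 + 0 + 0 + 1 + 2 + 1 = 6
distinct = 55 − 6 = 49

49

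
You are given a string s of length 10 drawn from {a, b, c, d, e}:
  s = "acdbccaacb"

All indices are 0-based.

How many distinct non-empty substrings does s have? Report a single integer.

rank | idx | suffix
   0 |   6 | aacb
   1 |   7 | acb
   2 |   0 | acdbccaacb
   3 |   9 | b
   4 |   3 | bccaacb
   5 |   5 | caacb
   6 |   8 | cb
   7 |   4 | ccaacb
   8 |   1 | cdbccaacb
   9 |   2 | dbccaacb

SA = [6, 7, 0, 9, 3, 5, 8, 4, 1, 2]
[i] adj suffixes → lcp
  [1] 6/7 → 1 ('a')
  [2] 7/0 → 2 ('ac')
  [3] 0/9 → 0 ('')
  [4] 9/3 → 1 ('b')
  [5] 3/5 → 0 ('')
  [6] 5/8 → 1 ('c')
  [7] 8/4 → 1 ('c')
  [8] 4/1 → 1 ('c')
  [9] 1/2 → 0 ('')

n(n+1)/2 = 10·11/2 = 55
Σ LCP = 0 + 1 + 2 + 0 + 1 + 0 + 1 + 1 + 1 + 0 = 7
distinct = 55 − 7 = 48

48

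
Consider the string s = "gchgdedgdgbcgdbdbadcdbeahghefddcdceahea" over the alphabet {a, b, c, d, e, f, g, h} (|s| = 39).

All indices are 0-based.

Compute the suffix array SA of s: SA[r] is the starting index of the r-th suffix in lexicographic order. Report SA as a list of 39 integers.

[38, 17, 35, 23, 16, 10, 14, 21, 19, 31, 33, 11, 1, 15, 13, 20, 18, 30, 32, 29, 4, 8, 6, 37, 34, 22, 5, 27, 28, 9, 0, 12, 3, 7, 25, 36, 26, 2, 24]

rank | idx | suffix
   0 |  38 | a
   1 |  17 | adcdbeahghefddcdceahea
   2 |  35 | ahea
   3 |  23 | ahghefddcdceahea
   4 |  16 | badcdbeahghefddcdceahea
   5 |  10 | bcgdbdbadcdbeahghefddcdceahea
   6 |  14 | bdbadcdbeahghefddcdceahea
   7 |  21 | beahghefddcdceahea
   8 |  19 | cdbeahghefddcdceahea
   9 |  31 | cdceahea
  10 |  33 | ceahea
  11 |  11 | cgdbdbadcdbeahghefddcdceahea
  12 |   1 | chgdedgdgbcgdbdbadcdbeahghefddcdceahea
  13 |  15 | dbadcdbeahghefddcdceahea
  14 |  13 | dbdbadcdbeahghefddcdceahea
  15 |  20 | dbeahghefddcdceahea
  16 |  18 | dcdbeahghefddcdceahea
  17 |  30 | dcdceahea
  18 |  32 | dceahea
  19 |  29 | ddcdceahea
  20 |   4 | dedgdgbcgdbdbadcdbeahghefddcdceahea
  21 |   8 | dgbcgdbdbadcdbeahghefddcdceahea
  22 |   6 | dgdgbcgdbdbadcdbeahghefddcdceahea
  23 |  37 | ea
  24 |  34 | eahea
  25 |  22 | eahghefddcdceahea
  26 |   5 | edgdgbcgdbdbadcdbeahghefddcdceahea
  27 |  27 | efddcdceahea
  28 |  28 | fddcdceahea
  29 |   9 | gbcgdbdbadcdbeahghefddcdceahea
  30 |   0 | gchgdedgdgbcgdbdbadcdbeahghefddcdceahea
  31 |  12 | gdbdbadcdbeahghefddcdceahea
  32 |   3 | gdedgdgbcgdbdbadcdbeahghefddcdceahea
  33 |   7 | gdgbcgdbdbadcdbeahghefddcdceahea
  34 |  25 | ghefddcdceahea
  35 |  36 | hea
  36 |  26 | hefddcdceahea
  37 |   2 | hgdedgdgbcgdbdbadcdbeahghefddcdceahea
  38 |  24 | hghefddcdceahea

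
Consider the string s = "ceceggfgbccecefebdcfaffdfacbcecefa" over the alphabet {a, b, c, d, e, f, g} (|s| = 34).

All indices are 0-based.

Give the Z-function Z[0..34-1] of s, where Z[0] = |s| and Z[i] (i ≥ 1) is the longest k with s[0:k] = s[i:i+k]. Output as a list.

Z[0]=34
i=1: outside box; Z[1]=0
i=2: outside box; Z[2]=2 scan→box=[2,4)
i=3: min(r-i=1, Z[1]=0)=0; Z[3]=0
i=4: outside box; Z[4]=0
i=5: outside box; Z[5]=0
i=6: outside box; Z[6]=0
i=7: outside box; Z[7]=0
i=8: outside box; Z[8]=0
i=9: outside box; Z[9]=1 scan→box=[9,10)
i=10: outside box; Z[10]=4 scan→box=[10,14)
i=11: min(r-i=3, Z[1]=0)=0; Z[11]=0
i=12: min(r-i=2, Z[2]=2)=2; Z[12]=2
i=13: min(r-i=1, Z[3]=0)=0; Z[13]=0
i=14: outside box; Z[14]=0
i=15: outside box; Z[15]=0
i=16: outside box; Z[16]=0
i=17: outside box; Z[17]=0
i=18: outside box; Z[18]=1 scan→box=[18,19)
i=19: outside box; Z[19]=0
i=20: outside box; Z[20]=0
i=21: outside box; Z[21]=0
i=22: outside box; Z[22]=0
i=23: outside box; Z[23]=0
i=24: outside box; Z[24]=0
i=25: outside box; Z[25]=0
i=26: outside box; Z[26]=1 scan→box=[26,27)
i=27: outside box; Z[27]=0
i=28: outside box; Z[28]=4 scan→box=[28,32)
i=29: min(r-i=3, Z[1]=0)=0; Z[29]=0
i=30: min(r-i=2, Z[2]=2)=2; Z[30]=2
i=31: min(r-i=1, Z[3]=0)=0; Z[31]=0
i=32: outside box; Z[32]=0
i=33: outside box; Z[33]=0

[34, 0, 2, 0, 0, 0, 0, 0, 0, 1, 4, 0, 2, 0, 0, 0, 0, 0, 1, 0, 0, 0, 0, 0, 0, 0, 1, 0, 4, 0, 2, 0, 0, 0]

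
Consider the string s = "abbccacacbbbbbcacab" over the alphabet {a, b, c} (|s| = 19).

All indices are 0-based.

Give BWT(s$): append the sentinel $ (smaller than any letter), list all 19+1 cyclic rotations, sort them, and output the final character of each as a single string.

bc$cccacbbbabbabcaab

rank  rotation              last
    0  $abbccacacbbbbbcacab  b
    1  ab$abbccacacbbbbbcac  c
    2  abbccacacbbbbbcacab$  $
    3  acab$abbccacacbbbbbc  c
    4  acacbbbbbcacab$abbcc  c
    5  acbbbbbcacab$abbccac  c
    6  b$abbccacacbbbbbcaca  a
    7  bbbbbcacab$abbccacac  c
    8  bbbbcacab$abbccacacb  b
    9  bbbcacab$abbccacacbb  b
   10  bbcacab$abbccacacbbb  b
   11  bbccacacbbbbbcacab$a  a
   12  bcacab$abbccacacbbbb  b
   13  bccacacbbbbbcacab$ab  b
   14  cab$abbccacacbbbbbca  a
   15  cacab$abbccacacbbbbb  b
   16  cacacbbbbbcacab$abbc  c
   17  cacbbbbbcacab$abbcca  a
   18  cbbbbbcacab$abbccaca  a
   19  ccacacbbbbbcacab$abb  b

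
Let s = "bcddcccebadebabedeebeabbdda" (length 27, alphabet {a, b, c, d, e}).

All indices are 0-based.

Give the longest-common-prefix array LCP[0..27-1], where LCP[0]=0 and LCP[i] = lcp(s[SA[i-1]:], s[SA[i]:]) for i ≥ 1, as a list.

sorted suffixes:
  #0 SA[0]=26  'a'
  #1 SA[1]=21  'abbdda'
  #2 SA[2]=13  'abedeebeabbdda'
  #3 SA[3]=9  'adebabedeebeabbdda'
  #4 SA[4]=12  'babedeebeabbdda'
  #5 SA[5]=8  'badebabedeebeabbdda'
  #6 SA[6]=22  'bbdda'
  #7 SA[7]=0  'bcddcccebadebabedeebeabbdda'
  #8 SA[8]=23  'bdda'
  #9 SA[9]=19  'beabbdda'
  #10 SA[10]=14  'bedeebeabbdda'
  #11 SA[11]=4  'cccebadebabedeebeabbdda'
  #12 SA[12]=5  'ccebadebabedeebeabbdda'
  #13 SA[13]=1  'cddcccebadebabedeebeabbdda'
  #14 SA[14]=6  'cebadebabedeebeabbdda'
  #15 SA[15]=25  'da'
  #16 SA[16]=3  'dcccebadebabedeebeabbdda'
  #17 SA[17]=24  'dda'
  #18 SA[18]=2  'ddcccebadebabedeebeabbdda'
  #19 SA[19]=10  'debabedeebeabbdda'
  #20 SA[20]=16  'deebeabbdda'
  #21 SA[21]=20  'eabbdda'
  #22 SA[22]=11  'ebabedeebeabbdda'
  #23 SA[23]=7  'ebadebabedeebeabbdda'
  #24 SA[24]=18  'ebeabbdda'
  #25 SA[25]=15  'edeebeabbdda'
  #26 SA[26]=17  'eebeabbdda'

SA = [26, 21, 13, 9, 12, 8, 22, 0, 23, 19, 14, 4, 5, 1, 6, 25, 3, 24, 2, 10, 16, 20, 11, 7, 18, 15, 17]
i: (SA[i-1],SA[i]) lcp shared
  1: (26,21) 1 'a'
  2: (21,13) 2 'ab'
  3: (13,9) 1 'a'
  4: (9,12) 0 ''
  5: (12,8) 2 'ba'
  6: (8,22) 1 'b'
  7: (22,0) 1 'b'
  8: (0,23) 1 'b'
  9: (23,19) 1 'b'
  10: (19,14) 2 'be'
  11: (14,4) 0 ''
  12: (4,5) 2 'cc'
  13: (5,1) 1 'c'
  14: (1,6) 1 'c'
  15: (6,25) 0 ''
  16: (25,3) 1 'd'
  17: (3,24) 1 'd'
  18: (24,2) 2 'dd'
  19: (2,10) 1 'd'
  20: (10,16) 2 'de'
  21: (16,20) 0 ''
  22: (20,11) 1 'e'
  23: (11,7) 3 'eba'
  24: (7,18) 2 'eb'
  25: (18,15) 1 'e'
  26: (15,17) 1 'e'

[0, 1, 2, 1, 0, 2, 1, 1, 1, 1, 2, 0, 2, 1, 1, 0, 1, 1, 2, 1, 2, 0, 1, 3, 2, 1, 1]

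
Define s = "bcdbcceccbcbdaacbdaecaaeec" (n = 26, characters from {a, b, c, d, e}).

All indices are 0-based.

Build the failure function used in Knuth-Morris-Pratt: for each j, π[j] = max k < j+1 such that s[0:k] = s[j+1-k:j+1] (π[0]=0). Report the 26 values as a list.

π[0] = 0
j=1 s[j]='c': π[1]=0 (border '')
j=2 s[j]='d': π[2]=0 (border '')
j=3 s[j]='b': π[3]=1 (border 'b')
j=4 s[j]='c': π[4]=2 (border 'bc')
j=5 s[j]='c': k: 2→0; π[5]=0 (border '')
j=6 s[j]='e': π[6]=0 (border '')
j=7 s[j]='c': π[7]=0 (border '')
j=8 s[j]='c': π[8]=0 (border '')
j=9 s[j]='b': π[9]=1 (border 'b')
j=10 s[j]='c': π[10]=2 (border 'bc')
j=11 s[j]='b': k: 2→0; π[11]=1 (border 'b')
j=12 s[j]='d': k: 1→0; π[12]=0 (border '')
j=13 s[j]='a': π[13]=0 (border '')
j=14 s[j]='a': π[14]=0 (border '')
j=15 s[j]='c': π[15]=0 (border '')
j=16 s[j]='b': π[16]=1 (border 'b')
j=17 s[j]='d': k: 1→0; π[17]=0 (border '')
j=18 s[j]='a': π[18]=0 (border '')
j=19 s[j]='e': π[19]=0 (border '')
j=20 s[j]='c': π[20]=0 (border '')
j=21 s[j]='a': π[21]=0 (border '')
j=22 s[j]='a': π[22]=0 (border '')
j=23 s[j]='e': π[23]=0 (border '')
j=24 s[j]='e': π[24]=0 (border '')
j=25 s[j]='c': π[25]=0 (border '')

[0, 0, 0, 1, 2, 0, 0, 0, 0, 1, 2, 1, 0, 0, 0, 0, 1, 0, 0, 0, 0, 0, 0, 0, 0, 0]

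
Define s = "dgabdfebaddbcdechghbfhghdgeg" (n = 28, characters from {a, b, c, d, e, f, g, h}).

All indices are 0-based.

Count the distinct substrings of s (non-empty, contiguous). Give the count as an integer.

sorted suffixes:
  #0 SA[0]=2  'abdfebaddbcdechghbfhghdgeg'
  #1 SA[1]=8  'addbcdechghbfhghdgeg'
  #2 SA[2]=7  'baddbcdechghbfhghdgeg'
  #3 SA[3]=11  'bcdechghbfhghdgeg'
  #4 SA[4]=3  'bdfebaddbcdechghbfhghdgeg'
  #5 SA[5]=19  'bfhghdgeg'
  #6 SA[6]=12  'cdechghbfhghdgeg'
  #7 SA[7]=15  'chghbfhghdgeg'
  #8 SA[8]=10  'dbcdechghbfhghdgeg'
  #9 SA[9]=9  'ddbcdechghbfhghdgeg'
  #10 SA[10]=13  'dechghbfhghdgeg'
  #11 SA[11]=4  'dfebaddbcdechghbfhghdgeg'
  #12 SA[12]=0  'dgabdfebaddbcdechghbfhghdgeg'
  #13 SA[13]=24  'dgeg'
  #14 SA[14]=6  'ebaddbcdechghbfhghdgeg'
  #15 SA[15]=14  'echghbfhghdgeg'
  #16 SA[16]=26  'eg'
  #17 SA[17]=5  'febaddbcdechghbfhghdgeg'
  #18 SA[18]=20  'fhghdgeg'
  #19 SA[19]=27  'g'
  #20 SA[20]=1  'gabdfebaddbcdechghbfhghdgeg'
  #21 SA[21]=25  'geg'
  #22 SA[22]=17  'ghbfhghdgeg'
  #23 SA[23]=22  'ghdgeg'
  #24 SA[24]=18  'hbfhghdgeg'
  #25 SA[25]=23  'hdgeg'
  #26 SA[26]=16  'hghbfhghdgeg'
  #27 SA[27]=21  'hghdgeg'

SA = [2, 8, 7, 11, 3, 19, 12, 15, 10, 9, 13, 4, 0, 24, 6, 14, 26, 5, 20, 27, 1, 25, 17, 22, 18, 23, 16, 21]
i: (SA[i-1],SA[i]) lcp shared
  1: (2,8) 1 'a'
  2: (8,7) 0 ''
  3: (7,11) 1 'b'
  4: (11,3) 1 'b'
  5: (3,19) 1 'b'
  6: (19,12) 0 ''
  7: (12,15) 1 'c'
  8: (15,10) 0 ''
  9: (10,9) 1 'd'
  10: (9,13) 1 'd'
  11: (13,4) 1 'd'
  12: (4,0) 1 'd'
  13: (0,24) 2 'dg'
  14: (24,6) 0 ''
  15: (6,14) 1 'e'
  16: (14,26) 1 'e'
  17: (26,5) 0 ''
  18: (5,20) 1 'f'
  19: (20,27) 0 ''
  20: (27,1) 1 'g'
  21: (1,25) 1 'g'
  22: (25,17) 1 'g'
  23: (17,22) 2 'gh'
  24: (22,18) 0 ''
  25: (18,23) 1 'h'
  26: (23,16) 1 'h'
  27: (16,21) 3 'hgh'

n(n+1)/2 = 28·29/2 = 406
Σ LCP = 0 + 1 + 0 + 1 + 1 + 1 + 0 + 1 + 0 + 1 + 1 + 1 + 1 + 2 + 0 + 1 + 1 + 0 + 1 + 0 + 1 + 1 + 1 + 2 + 0 + 1 + 1 + 3 = 24
distinct = 406 − 24 = 382

382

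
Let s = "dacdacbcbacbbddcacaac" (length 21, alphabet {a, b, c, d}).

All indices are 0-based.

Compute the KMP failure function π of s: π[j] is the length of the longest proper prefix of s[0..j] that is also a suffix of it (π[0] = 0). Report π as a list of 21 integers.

[0, 0, 0, 1, 2, 3, 0, 0, 0, 0, 0, 0, 0, 1, 1, 0, 0, 0, 0, 0, 0]

π[0] = 0
j=1 s[j]='a': π[1]=0 (border '')
j=2 s[j]='c': π[2]=0 (border '')
j=3 s[j]='d': π[3]=1 (border 'd')
j=4 s[j]='a': π[4]=2 (border 'da')
j=5 s[j]='c': π[5]=3 (border 'dac')
j=6 s[j]='b': k: 3→0; π[6]=0 (border '')
j=7 s[j]='c': π[7]=0 (border '')
j=8 s[j]='b': π[8]=0 (border '')
j=9 s[j]='a': π[9]=0 (border '')
j=10 s[j]='c': π[10]=0 (border '')
j=11 s[j]='b': π[11]=0 (border '')
j=12 s[j]='b': π[12]=0 (border '')
j=13 s[j]='d': π[13]=1 (border 'd')
j=14 s[j]='d': k: 1→0; π[14]=1 (border 'd')
j=15 s[j]='c': k: 1→0; π[15]=0 (border '')
j=16 s[j]='a': π[16]=0 (border '')
j=17 s[j]='c': π[17]=0 (border '')
j=18 s[j]='a': π[18]=0 (border '')
j=19 s[j]='a': π[19]=0 (border '')
j=20 s[j]='c': π[20]=0 (border '')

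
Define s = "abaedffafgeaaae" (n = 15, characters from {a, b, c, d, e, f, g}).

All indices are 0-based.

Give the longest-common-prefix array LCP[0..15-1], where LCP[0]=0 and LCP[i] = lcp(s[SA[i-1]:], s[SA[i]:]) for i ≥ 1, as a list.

[0, 2, 1, 1, 2, 1, 0, 0, 0, 1, 1, 0, 1, 1, 0]

rank | idx | suffix
   0 |  11 | aaae
   1 |  12 | aae
   2 |   0 | abaedffafgeaaae
   3 |  13 | ae
   4 |   2 | aedffafgeaaae
   5 |   7 | afgeaaae
   6 |   1 | baedffafgeaaae
   7 |   4 | dffafgeaaae
   8 |  14 | e
   9 |  10 | eaaae
  10 |   3 | edffafgeaaae
  11 |   6 | fafgeaaae
  12 |   5 | ffafgeaaae
  13 |   8 | fgeaaae
  14 |   9 | geaaae

SA = [11, 12, 0, 13, 2, 7, 1, 4, 14, 10, 3, 6, 5, 8, 9]
i: (SA[i-1],SA[i]) lcp shared
  1: (11,12) 2 'aa'
  2: (12,0) 1 'a'
  3: (0,13) 1 'a'
  4: (13,2) 2 'ae'
  5: (2,7) 1 'a'
  6: (7,1) 0 ''
  7: (1,4) 0 ''
  8: (4,14) 0 ''
  9: (14,10) 1 'e'
  10: (10,3) 1 'e'
  11: (3,6) 0 ''
  12: (6,5) 1 'f'
  13: (5,8) 1 'f'
  14: (8,9) 0 ''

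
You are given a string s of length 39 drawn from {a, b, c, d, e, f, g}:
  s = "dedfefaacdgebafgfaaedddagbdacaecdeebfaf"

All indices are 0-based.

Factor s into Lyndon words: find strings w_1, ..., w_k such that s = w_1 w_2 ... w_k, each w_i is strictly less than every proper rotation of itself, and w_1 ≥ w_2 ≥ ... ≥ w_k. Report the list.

emit factor 1: 'dedfef' (i=0, period=6)
emit factor 2: 'aacdgebafgfaaedddagbdacaecdeebfaf' (i=6, period=33)

["dedfef", "aacdgebafgfaaedddagbdacaecdeebfaf"]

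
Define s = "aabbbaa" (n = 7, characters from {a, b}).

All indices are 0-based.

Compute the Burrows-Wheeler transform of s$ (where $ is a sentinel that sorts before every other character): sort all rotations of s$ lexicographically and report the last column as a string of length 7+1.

rank  rotation  last
    0  $aabbbaa  a
    1  a$aabbba  a
    2  aa$aabbb  b
    3  aabbbaa$  $
    4  abbbaa$a  a
    5  baa$aabb  b
    6  bbaa$aab  b
    7  bbbaa$aa  a

aab$abba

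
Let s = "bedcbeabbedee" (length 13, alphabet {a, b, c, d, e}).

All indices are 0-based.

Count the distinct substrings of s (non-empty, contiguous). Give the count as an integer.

79

sorted suffixes:
  #0 SA[0]=6  'abbedee'
  #1 SA[1]=7  'bbedee'
  #2 SA[2]=4  'beabbedee'
  #3 SA[3]=0  'bedcbeabbedee'
  #4 SA[4]=8  'bedee'
  #5 SA[5]=3  'cbeabbedee'
  #6 SA[6]=2  'dcbeabbedee'
  #7 SA[7]=10  'dee'
  #8 SA[8]=12  'e'
  #9 SA[9]=5  'eabbedee'
  #10 SA[10]=1  'edcbeabbedee'
  #11 SA[11]=9  'edee'
  #12 SA[12]=11  'ee'

SA = [6, 7, 4, 0, 8, 3, 2, 10, 12, 5, 1, 9, 11]
rank  pair      lcp
   1  s[6:],s[7:]  0  ''
   2  s[7:],s[4:]  1  'b'
   3  s[4:],s[0:]  2  'be'
   4  s[0:],s[8:]  3  'bed'
   5  s[8:],s[3:]  0  ''
   6  s[3:],s[2:]  0  ''
   7  s[2:],s[10:]  1  'd'
   8  s[10:],s[12:]  0  ''
   9  s[12:],s[5:]  1  'e'
  10  s[5:],s[1:]  1  'e'
  11  s[1:],s[9:]  2  'ed'
  12  s[9:],s[11:]  1  'e'

n(n+1)/2 = 13·14/2 = 91
Σ LCP = 0 + 0 + 1 + 2 + 3 + 0 + 0 + 1 + 0 + 1 + 1 + 2 + 1 = 12
distinct = 91 − 12 = 79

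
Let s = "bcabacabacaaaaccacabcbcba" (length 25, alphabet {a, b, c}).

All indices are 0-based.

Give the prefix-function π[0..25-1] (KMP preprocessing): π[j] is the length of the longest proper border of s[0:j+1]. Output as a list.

π[0] = 0
j=1 s[j]='c': π[1]=0 (border '')
j=2 s[j]='a': π[2]=0 (border '')
j=3 s[j]='b': π[3]=1 (border 'b')
j=4 s[j]='a': k: 1→0; π[4]=0 (border '')
j=5 s[j]='c': π[5]=0 (border '')
j=6 s[j]='a': π[6]=0 (border '')
j=7 s[j]='b': π[7]=1 (border 'b')
j=8 s[j]='a': k: 1→0; π[8]=0 (border '')
j=9 s[j]='c': π[9]=0 (border '')
j=10 s[j]='a': π[10]=0 (border '')
j=11 s[j]='a': π[11]=0 (border '')
j=12 s[j]='a': π[12]=0 (border '')
j=13 s[j]='a': π[13]=0 (border '')
j=14 s[j]='c': π[14]=0 (border '')
j=15 s[j]='c': π[15]=0 (border '')
j=16 s[j]='a': π[16]=0 (border '')
j=17 s[j]='c': π[17]=0 (border '')
j=18 s[j]='a': π[18]=0 (border '')
j=19 s[j]='b': π[19]=1 (border 'b')
j=20 s[j]='c': π[20]=2 (border 'bc')
j=21 s[j]='b': k: 2→0; π[21]=1 (border 'b')
j=22 s[j]='c': π[22]=2 (border 'bc')
j=23 s[j]='b': k: 2→0; π[23]=1 (border 'b')
j=24 s[j]='a': k: 1→0; π[24]=0 (border '')

[0, 0, 0, 1, 0, 0, 0, 1, 0, 0, 0, 0, 0, 0, 0, 0, 0, 0, 0, 1, 2, 1, 2, 1, 0]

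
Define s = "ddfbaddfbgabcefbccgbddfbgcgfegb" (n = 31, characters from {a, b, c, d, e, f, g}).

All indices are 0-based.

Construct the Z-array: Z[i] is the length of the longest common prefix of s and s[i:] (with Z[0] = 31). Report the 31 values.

[31, 1, 0, 0, 0, 4, 1, 0, 0, 0, 0, 0, 0, 0, 0, 0, 0, 0, 0, 0, 4, 1, 0, 0, 0, 0, 0, 0, 0, 0, 0]

Z[0]=31
i=1: fresh scan; Z[1]=1 scan→box=[1,2)
i=2: fresh scan; Z[2]=0
i=3: fresh scan; Z[3]=0
i=4: fresh scan; Z[4]=0
i=5: fresh scan; Z[5]=4 scan→box=[5,9)
i=6: min(r-i=3, Z[1]=1)=1; Z[6]=1
i=7: min(r-i=2, Z[2]=0)=0; Z[7]=0
i=8: min(r-i=1, Z[3]=0)=0; Z[8]=0
i=9: fresh scan; Z[9]=0
i=10: fresh scan; Z[10]=0
i=11: fresh scan; Z[11]=0
i=12: fresh scan; Z[12]=0
i=13: fresh scan; Z[13]=0
i=14: fresh scan; Z[14]=0
i=15: fresh scan; Z[15]=0
i=16: fresh scan; Z[16]=0
i=17: fresh scan; Z[17]=0
i=18: fresh scan; Z[18]=0
i=19: fresh scan; Z[19]=0
i=20: fresh scan; Z[20]=4 scan→box=[20,24)
i=21: min(r-i=3, Z[1]=1)=1; Z[21]=1
i=22: min(r-i=2, Z[2]=0)=0; Z[22]=0
i=23: min(r-i=1, Z[3]=0)=0; Z[23]=0
i=24: fresh scan; Z[24]=0
i=25: fresh scan; Z[25]=0
i=26: fresh scan; Z[26]=0
i=27: fresh scan; Z[27]=0
i=28: fresh scan; Z[28]=0
i=29: fresh scan; Z[29]=0
i=30: fresh scan; Z[30]=0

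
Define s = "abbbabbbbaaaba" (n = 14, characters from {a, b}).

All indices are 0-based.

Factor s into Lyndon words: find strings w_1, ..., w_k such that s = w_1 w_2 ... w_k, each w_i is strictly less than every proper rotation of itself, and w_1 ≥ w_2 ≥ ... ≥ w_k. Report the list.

emit factor 1: 'abbbabbbb' (i=0, period=9)
emit factor 2: 'aaab' (i=9, period=4)
emit factor 3: 'a' (i=13, period=1)

["abbbabbbb", "aaab", "a"]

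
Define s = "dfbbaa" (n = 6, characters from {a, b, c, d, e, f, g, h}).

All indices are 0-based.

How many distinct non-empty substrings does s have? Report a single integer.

19

rank | idx | suffix
   0 |   5 | a
   1 |   4 | aa
   2 |   3 | baa
   3 |   2 | bbaa
   4 |   0 | dfbbaa
   5 |   1 | fbbaa

SA = [5, 4, 3, 2, 0, 1]
rank  pair      lcp
   1  s[5:],s[4:]  1  'a'
   2  s[4:],s[3:]  0  ''
   3  s[3:],s[2:]  1  'b'
   4  s[2:],s[0:]  0  ''
   5  s[0:],s[1:]  0  ''

n(n+1)/2 = 6·7/2 = 21
Σ LCP = 0 + 1 + 0 + 1 + 0 + 0 = 2
distinct = 21 − 2 = 19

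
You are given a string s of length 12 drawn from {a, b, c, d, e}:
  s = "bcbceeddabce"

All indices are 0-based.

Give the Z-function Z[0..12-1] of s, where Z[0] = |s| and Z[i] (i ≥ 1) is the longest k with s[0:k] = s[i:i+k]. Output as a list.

Z[0]=12
i=1: i≥r, start 0; Z[1]=0
i=2: i≥r, start 0; Z[2]=2 scan→box=[2,4)
i=3: min(r-i=1, Z[1]=0)=0; Z[3]=0
i=4: i≥r, start 0; Z[4]=0
i=5: i≥r, start 0; Z[5]=0
i=6: i≥r, start 0; Z[6]=0
i=7: i≥r, start 0; Z[7]=0
i=8: i≥r, start 0; Z[8]=0
i=9: i≥r, start 0; Z[9]=2 scan→box=[9,11)
i=10: min(r-i=1, Z[1]=0)=0; Z[10]=0
i=11: i≥r, start 0; Z[11]=0

[12, 0, 2, 0, 0, 0, 0, 0, 0, 2, 0, 0]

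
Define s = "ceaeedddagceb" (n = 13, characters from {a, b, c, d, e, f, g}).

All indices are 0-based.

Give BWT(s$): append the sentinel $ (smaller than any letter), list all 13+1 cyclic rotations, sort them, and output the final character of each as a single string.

bede$gddecceaa

rank  rotation        last
    0  $ceaeedddagceb  b
    1  aeedddagceb$ce  e
    2  agceb$ceaeeddd  d
    3  b$ceaeedddagce  e
    4  ceaeedddagceb$  $
    5  ceb$ceaeedddag  g
    6  dagceb$ceaeedd  d
    7  ddagceb$ceaeed  d
    8  dddagceb$ceaee  e
    9  eaeedddagceb$c  c
   10  eb$ceaeedddagc  c
   11  edddagceb$ceae  e
   12  eedddagceb$cea  a
   13  gceb$ceaeeddda  a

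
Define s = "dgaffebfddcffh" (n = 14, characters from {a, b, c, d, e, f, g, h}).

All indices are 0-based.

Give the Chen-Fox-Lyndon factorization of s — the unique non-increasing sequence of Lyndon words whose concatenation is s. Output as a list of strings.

emit factor 1: 'dg' (i=0, period=2)
emit factor 2: 'affebfddcffh' (i=2, period=12)

["dg", "affebfddcffh"]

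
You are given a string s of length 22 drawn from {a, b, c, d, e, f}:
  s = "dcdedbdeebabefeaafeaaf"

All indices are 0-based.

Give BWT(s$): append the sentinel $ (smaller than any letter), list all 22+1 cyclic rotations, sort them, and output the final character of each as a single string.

feebaaedade$cbffeddbaae

rank  rotation                 last
    0  $dcdedbdeebabefeaafeaaf  f
    1  aaf$dcdedbdeebabefeaafe  e
    2  aafeaaf$dcdedbdeebabefe  e
    3  abefeaafeaaf$dcdedbdeeb  b
    4  af$dcdedbdeebabefeaafea  a
    5  afeaaf$dcdedbdeebabefea  a
    6  babefeaafeaaf$dcdedbdee  e
    7  bdeebabefeaafeaaf$dcded  d
    8  befeaafeaaf$dcdedbdeeba  a
    9  cdedbdeebabefeaafeaaf$d  d
   10  dbdeebabefeaafeaaf$dcde  e
   11  dcdedbdeebabefeaafeaaf$  $
   12  dedbdeebabefeaafeaaf$dc  c
   13  deebabefeaafeaaf$dcdedb  b
   14  eaaf$dcdedbdeebabefeaaf  f
   15  eaafeaaf$dcdedbdeebabef  f
   16  ebabefeaafeaaf$dcdedbde  e
   17  edbdeebabefeaafeaaf$dcd  d
   18  eebabefeaafeaaf$dcdedbd  d
   19  efeaafeaaf$dcdedbdeebab  b
   20  f$dcdedbdeebabefeaafeaa  a
   21  feaaf$dcdedbdeebabefeaa  a
   22  feaafeaaf$dcdedbdeebabe  e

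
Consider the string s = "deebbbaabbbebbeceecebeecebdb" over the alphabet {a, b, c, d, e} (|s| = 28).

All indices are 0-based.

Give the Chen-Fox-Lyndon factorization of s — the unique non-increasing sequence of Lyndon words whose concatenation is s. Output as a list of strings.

emit factor 1: 'dee' (i=0, period=3)
emit factor 2: 'b' (i=3, period=1)
emit factor 3: 'b' (i=4, period=1)
emit factor 4: 'b' (i=5, period=1)
emit factor 5: 'aabbbebbeceecebeecebdb' (i=6, period=22)

["dee", "b", "b", "b", "aabbbebbeceecebeecebdb"]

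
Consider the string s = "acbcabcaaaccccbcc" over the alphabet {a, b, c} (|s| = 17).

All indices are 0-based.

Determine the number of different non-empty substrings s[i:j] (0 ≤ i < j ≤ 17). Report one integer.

127

sorted suffixes:
  #0 SA[0]=7  'aaaccccbcc'
  #1 SA[1]=8  'aaccccbcc'
  #2 SA[2]=4  'abcaaaccccbcc'
  #3 SA[3]=0  'acbcabcaaaccccbcc'
  #4 SA[4]=9  'accccbcc'
  #5 SA[5]=5  'bcaaaccccbcc'
  #6 SA[6]=2  'bcabcaaaccccbcc'
  #7 SA[7]=14  'bcc'
  #8 SA[8]=16  'c'
  #9 SA[9]=6  'caaaccccbcc'
  #10 SA[10]=3  'cabcaaaccccbcc'
  #11 SA[11]=1  'cbcabcaaaccccbcc'
  #12 SA[12]=13  'cbcc'
  #13 SA[13]=15  'cc'
  #14 SA[14]=12  'ccbcc'
  #15 SA[15]=11  'cccbcc'
  #16 SA[16]=10  'ccccbcc'

SA = [7, 8, 4, 0, 9, 5, 2, 14, 16, 6, 3, 1, 13, 15, 12, 11, 10]
rank  pair      lcp
   1  s[7:],s[8:]  2  'aa'
   2  s[8:],s[4:]  1  'a'
   3  s[4:],s[0:]  1  'a'
   4  s[0:],s[9:]  2  'ac'
   5  s[9:],s[5:]  0  ''
   6  s[5:],s[2:]  3  'bca'
   7  s[2:],s[14:]  2  'bc'
   8  s[14:],s[16:]  0  ''
   9  s[16:],s[6:]  1  'c'
  10  s[6:],s[3:]  2  'ca'
  11  s[3:],s[1:]  1  'c'
  12  s[1:],s[13:]  3  'cbc'
  13  s[13:],s[15:]  1  'c'
  14  s[15:],s[12:]  2  'cc'
  15  s[12:],s[11:]  2  'cc'
  16  s[11:],s[10:]  3  'ccc'

n(n+1)/2 = 17·18/2 = 153
Σ LCP = 0 + 2 + 1 + 1 + 2 + 0 + 3 + 2 + 0 + 1 + 2 + 1 + 3 + 1 + 2 + 2 + 3 = 26
distinct = 153 − 26 = 127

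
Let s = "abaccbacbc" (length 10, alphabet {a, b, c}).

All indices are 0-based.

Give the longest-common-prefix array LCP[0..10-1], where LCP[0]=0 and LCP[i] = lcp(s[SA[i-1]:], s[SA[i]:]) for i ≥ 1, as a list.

[0, 1, 2, 0, 3, 1, 0, 1, 2, 1]

rank→(start, suffix):
  0 → (0, 'abaccbacbc')
  1 → (6, 'acbc')
  2 → (2, 'accbacbc')
  3 → (5, 'bacbc')
  4 → (1, 'baccbacbc')
  5 → (8, 'bc')
  6 → (9, 'c')
  7 → (4, 'cbacbc')
  8 → (7, 'cbc')
  9 → (3, 'ccbacbc')

SA = [0, 6, 2, 5, 1, 8, 9, 4, 7, 3]
[i] adj suffixes → lcp
  [1] 0/6 → 1 ('a')
  [2] 6/2 → 2 ('ac')
  [3] 2/5 → 0 ('')
  [4] 5/1 → 3 ('bac')
  [5] 1/8 → 1 ('b')
  [6] 8/9 → 0 ('')
  [7] 9/4 → 1 ('c')
  [8] 4/7 → 2 ('cb')
  [9] 7/3 → 1 ('c')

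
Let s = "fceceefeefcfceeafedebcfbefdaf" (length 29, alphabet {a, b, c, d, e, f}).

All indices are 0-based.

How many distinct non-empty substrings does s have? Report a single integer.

398

sorted suffixes:
  #0 SA[0]=27  'af'
  #1 SA[1]=15  'afedebcfbefdaf'
  #2 SA[2]=20  'bcfbefdaf'
  #3 SA[3]=23  'befdaf'
  #4 SA[4]=1  'ceceefeefcfceeafedebcfbefdaf'
  #5 SA[5]=12  'ceeafedebcfbefdaf'
  #6 SA[6]=3  'ceefeefcfceeafedebcfbefdaf'
  #7 SA[7]=21  'cfbefdaf'
  #8 SA[8]=10  'cfceeafedebcfbefdaf'
  #9 SA[9]=26  'daf'
  #10 SA[10]=18  'debcfbefdaf'
  #11 SA[11]=14  'eafedebcfbefdaf'
  #12 SA[12]=19  'ebcfbefdaf'
  #13 SA[13]=2  'eceefeefcfceeafedebcfbefdaf'
  #14 SA[14]=17  'edebcfbefdaf'
  #15 SA[15]=13  'eeafedebcfbefdaf'
  #16 SA[16]=7  'eefcfceeafedebcfbefdaf'
  #17 SA[17]=4  'eefeefcfceeafedebcfbefdaf'
  #18 SA[18]=8  'efcfceeafedebcfbefdaf'
  #19 SA[19]=24  'efdaf'
  #20 SA[20]=5  'efeefcfceeafedebcfbefdaf'
  #21 SA[21]=28  'f'
  #22 SA[22]=22  'fbefdaf'
  #23 SA[23]=0  'fceceefeefcfceeafedebcfbefdaf'
  #24 SA[24]=11  'fceeafedebcfbefdaf'
  #25 SA[25]=9  'fcfceeafedebcfbefdaf'
  #26 SA[26]=25  'fdaf'
  #27 SA[27]=16  'fedebcfbefdaf'
  #28 SA[28]=6  'feefcfceeafedebcfbefdaf'

SA = [27, 15, 20, 23, 1, 12, 3, 21, 10, 26, 18, 14, 19, 2, 17, 13, 7, 4, 8, 24, 5, 28, 22, 0, 11, 9, 25, 16, 6]
rank  pair      lcp
   1  s[27:],s[15:]  2  'af'
   2  s[15:],s[20:]  0  ''
   3  s[20:],s[23:]  1  'b'
   4  s[23:],s[1:]  0  ''
   5  s[1:],s[12:]  2  'ce'
   6  s[12:],s[3:]  3  'cee'
   7  s[3:],s[21:]  1  'c'
   8  s[21:],s[10:]  2  'cf'
   9  s[10:],s[26:]  0  ''
  10  s[26:],s[18:]  1  'd'
  11  s[18:],s[14:]  0  ''
  12  s[14:],s[19:]  1  'e'
  13  s[19:],s[2:]  1  'e'
  14  s[2:],s[17:]  1  'e'
  15  s[17:],s[13:]  1  'e'
  16  s[13:],s[7:]  2  'ee'
  17  s[7:],s[4:]  3  'eef'
  18  s[4:],s[8:]  1  'e'
  19  s[8:],s[24:]  2  'ef'
  20  s[24:],s[5:]  2  'ef'
  21  s[5:],s[28:]  0  ''
  22  s[28:],s[22:]  1  'f'
  23  s[22:],s[0:]  1  'f'
  24  s[0:],s[11:]  3  'fce'
  25  s[11:],s[9:]  2  'fc'
  26  s[9:],s[25:]  1  'f'
  27  s[25:],s[16:]  1  'f'
  28  s[16:],s[6:]  2  'fe'

n(n+1)/2 = 29·30/2 = 435
Σ LCP = 0 + 2 + 0 + 1 + 0 + 2 + 3 + 1 + 2 + 0 + 1 + 0 + 1 + 1 + 1 + 1 + 2 + 3 + 1 + 2 + 2 + 0 + 1 + 1 + 3 + 2 + 1 + 1 + 2 = 37
distinct = 435 − 37 = 398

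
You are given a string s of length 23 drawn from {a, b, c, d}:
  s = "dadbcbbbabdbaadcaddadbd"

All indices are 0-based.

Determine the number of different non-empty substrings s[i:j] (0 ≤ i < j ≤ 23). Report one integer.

245

rank→(start, suffix):
  0 → (12, 'aadcaddadbd')
  1 → (8, 'abdbaadcaddadbd')
  2 → (1, 'adbcbbbabdbaadcaddadbd')
  3 → (19, 'adbd')
  4 → (13, 'adcaddadbd')
  5 → (16, 'addadbd')
  6 → (11, 'baadcaddadbd')
  7 → (7, 'babdbaadcaddadbd')
  8 → (6, 'bbabdbaadcaddadbd')
  9 → (5, 'bbbabdbaadcaddadbd')
  10 → (3, 'bcbbbabdbaadcaddadbd')
  11 → (21, 'bd')
  12 → (9, 'bdbaadcaddadbd')
  13 → (15, 'caddadbd')
  14 → (4, 'cbbbabdbaadcaddadbd')
  15 → (22, 'd')
  16 → (0, 'dadbcbbbabdbaadcaddadbd')
  17 → (18, 'dadbd')
  18 → (10, 'dbaadcaddadbd')
  19 → (2, 'dbcbbbabdbaadcaddadbd')
  20 → (20, 'dbd')
  21 → (14, 'dcaddadbd')
  22 → (17, 'ddadbd')

SA = [12, 8, 1, 19, 13, 16, 11, 7, 6, 5, 3, 21, 9, 15, 4, 22, 0, 18, 10, 2, 20, 14, 17]
i: (SA[i-1],SA[i]) lcp shared
  1: (12,8) 1 'a'
  2: (8,1) 1 'a'
  3: (1,19) 3 'adb'
  4: (19,13) 2 'ad'
  5: (13,16) 2 'ad'
  6: (16,11) 0 ''
  7: (11,7) 2 'ba'
  8: (7,6) 1 'b'
  9: (6,5) 2 'bb'
  10: (5,3) 1 'b'
  11: (3,21) 1 'b'
  12: (21,9) 2 'bd'
  13: (9,15) 0 ''
  14: (15,4) 1 'c'
  15: (4,22) 0 ''
  16: (22,0) 1 'd'
  17: (0,18) 4 'dadb'
  18: (18,10) 1 'd'
  19: (10,2) 2 'db'
  20: (2,20) 2 'db'
  21: (20,14) 1 'd'
  22: (14,17) 1 'd'

n(n+1)/2 = 23·24/2 = 276
Σ LCP = 0 + 1 + 1 + 3 + 2 + 2 + 0 + 2 + 1 + 2 + 1 + 1 + 2 + 0 + 1 + 0 + 1 + 4 + 1 + 2 + 2 + 1 + 1 = 31
distinct = 276 − 31 = 245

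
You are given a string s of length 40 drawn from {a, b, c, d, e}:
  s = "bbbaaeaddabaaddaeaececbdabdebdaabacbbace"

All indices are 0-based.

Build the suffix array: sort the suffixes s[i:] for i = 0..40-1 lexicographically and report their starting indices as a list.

[30, 11, 3, 9, 31, 24, 33, 37, 6, 12, 4, 15, 17, 10, 2, 32, 36, 1, 35, 0, 28, 22, 25, 34, 21, 38, 19, 29, 8, 23, 14, 7, 13, 26, 39, 5, 16, 27, 20, 18]

sorted suffixes:
  #0 SA[0]=30  'aabacbbace'
  #1 SA[1]=11  'aaddaeaececbdabdebdaabacbbace'
  #2 SA[2]=3  'aaeaddabaaddaeaececbdabdebdaabacbbace'
  #3 SA[3]=9  'abaaddaeaececbdabdebdaabacbbace'
  #4 SA[4]=31  'abacbbace'
  #5 SA[5]=24  'abdebdaabacbbace'
  #6 SA[6]=33  'acbbace'
  #7 SA[7]=37  'ace'
  #8 SA[8]=6  'addabaaddaeaececbdabdebdaabacbbace'
  #9 SA[9]=12  'addaeaececbdabdebdaabacbbace'
  #10 SA[10]=4  'aeaddabaaddaeaececbdabdebdaabacbbace'
  #11 SA[11]=15  'aeaececbdabdebdaabacbbace'
  #12 SA[12]=17  'aececbdabdebdaabacbbace'
  #13 SA[13]=10  'baaddaeaececbdabdebdaabacbbace'
  #14 SA[14]=2  'baaeaddabaaddaeaececbdabdebdaabacbbace'
  #15 SA[15]=32  'bacbbace'
  #16 SA[16]=36  'bace'
  #17 SA[17]=1  'bbaaeaddabaaddaeaececbdabdebdaabacbbace'
  #18 SA[18]=35  'bbace'
  #19 SA[19]=0  'bbbaaeaddabaaddaeaececbdabdebdaabacbbace'
  #20 SA[20]=28  'bdaabacbbace'
  #21 SA[21]=22  'bdabdebdaabacbbace'
  #22 SA[22]=25  'bdebdaabacbbace'
  #23 SA[23]=34  'cbbace'
  #24 SA[24]=21  'cbdabdebdaabacbbace'
  #25 SA[25]=38  'ce'
  #26 SA[26]=19  'cecbdabdebdaabacbbace'
  #27 SA[27]=29  'daabacbbace'
  #28 SA[28]=8  'dabaaddaeaececbdabdebdaabacbbace'
  #29 SA[29]=23  'dabdebdaabacbbace'
  #30 SA[30]=14  'daeaececbdabdebdaabacbbace'
  #31 SA[31]=7  'ddabaaddaeaececbdabdebdaabacbbace'
  #32 SA[32]=13  'ddaeaececbdabdebdaabacbbace'
  #33 SA[33]=26  'debdaabacbbace'
  #34 SA[34]=39  'e'
  #35 SA[35]=5  'eaddabaaddaeaececbdabdebdaabacbbace'
  #36 SA[36]=16  'eaececbdabdebdaabacbbace'
  #37 SA[37]=27  'ebdaabacbbace'
  #38 SA[38]=20  'ecbdabdebdaabacbbace'
  #39 SA[39]=18  'ececbdabdebdaabacbbace'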